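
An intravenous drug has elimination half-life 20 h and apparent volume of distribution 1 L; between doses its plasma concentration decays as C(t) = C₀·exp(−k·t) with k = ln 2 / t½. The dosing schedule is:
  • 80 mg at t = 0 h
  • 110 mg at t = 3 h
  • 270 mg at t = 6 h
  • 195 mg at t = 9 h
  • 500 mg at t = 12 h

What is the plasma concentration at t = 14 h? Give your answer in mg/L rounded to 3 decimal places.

k = ln 2 / 20 = 0.03466 per h
Dose 1 (80 mg at t=0 h): 80·exp(−0.03466·14) = 49.246 mg/L
Dose 2 (110 mg at t=3 h): 110·exp(−0.03466·11) = 75.132 mg/L
Dose 3 (270 mg at t=6 h): 270·exp(−0.03466·8) = 204.622 mg/L
Dose 4 (195 mg at t=9 h): 195·exp(−0.03466·5) = 163.975 mg/L
Dose 5 (500 mg at t=12 h): 500·exp(−0.03466·2) = 466.516 mg/L
C(14) = 49.246 + 75.132 + 204.622 + 163.975 + 466.516 = 959.491 mg/L

959.491 mg/L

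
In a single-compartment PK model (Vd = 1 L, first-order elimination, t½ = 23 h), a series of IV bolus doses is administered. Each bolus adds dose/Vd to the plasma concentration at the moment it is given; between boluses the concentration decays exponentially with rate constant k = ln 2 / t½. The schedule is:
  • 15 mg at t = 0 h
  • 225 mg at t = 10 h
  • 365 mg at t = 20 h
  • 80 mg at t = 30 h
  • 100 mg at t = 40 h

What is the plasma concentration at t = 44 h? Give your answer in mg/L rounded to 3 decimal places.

k = ln 2 / 23 = 0.03014 per h
Dose 1 (15 mg at t=0 h): 15·exp(−0.03014·44) = 3.983 mg/L
Dose 2 (225 mg at t=10 h): 225·exp(−0.03014·34) = 80.757 mg/L
Dose 3 (365 mg at t=20 h): 365·exp(−0.03014·24) = 177.082 mg/L
Dose 4 (80 mg at t=30 h): 80·exp(−0.03014·14) = 52.463 mg/L
Dose 5 (100 mg at t=40 h): 100·exp(−0.03014·4) = 88.644 mg/L
C(44) = 3.983 + 80.757 + 177.082 + 52.463 + 88.644 = 402.929 mg/L

402.929 mg/L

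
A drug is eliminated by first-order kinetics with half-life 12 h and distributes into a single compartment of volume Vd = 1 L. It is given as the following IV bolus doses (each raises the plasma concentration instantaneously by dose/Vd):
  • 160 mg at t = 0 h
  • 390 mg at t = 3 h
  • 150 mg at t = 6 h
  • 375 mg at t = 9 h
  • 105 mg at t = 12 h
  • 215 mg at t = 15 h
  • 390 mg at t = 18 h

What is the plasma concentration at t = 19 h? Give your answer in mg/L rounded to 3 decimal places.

k = ln 2 / 12 = 0.05776 per h
Dose 1 (160 mg at t=0 h): 160·exp(−0.05776·19) = 53.394 mg/L
Dose 2 (390 mg at t=3 h): 390·exp(−0.05776·16) = 154.772 mg/L
Dose 3 (150 mg at t=6 h): 150·exp(−0.05776·13) = 70.791 mg/L
Dose 4 (375 mg at t=9 h): 375·exp(−0.05776·10) = 210.462 mg/L
Dose 5 (105 mg at t=12 h): 105·exp(−0.05776·7) = 70.079 mg/L
Dose 6 (215 mg at t=15 h): 215·exp(−0.05776·4) = 170.646 mg/L
Dose 7 (390 mg at t=18 h): 390·exp(−0.05776·1) = 368.111 mg/L
C(19) = 53.394 + 154.772 + 70.791 + 210.462 + 70.079 + 170.646 + 368.111 = 1098.253 mg/L

1098.253 mg/L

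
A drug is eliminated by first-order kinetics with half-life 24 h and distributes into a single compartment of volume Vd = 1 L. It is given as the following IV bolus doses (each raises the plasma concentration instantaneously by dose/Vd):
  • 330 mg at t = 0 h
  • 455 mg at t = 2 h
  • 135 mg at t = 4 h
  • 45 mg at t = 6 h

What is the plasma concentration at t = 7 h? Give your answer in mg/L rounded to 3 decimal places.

k = ln 2 / 24 = 0.02888 per h
Dose 1 (330 mg at t=0 h): 330·exp(−0.02888·7) = 269.596 mg/L
Dose 2 (455 mg at t=2 h): 455·exp(−0.02888·5) = 393.819 mg/L
Dose 3 (135 mg at t=4 h): 135·exp(−0.02888·3) = 123.796 mg/L
Dose 4 (45 mg at t=6 h): 45·exp(−0.02888·1) = 43.719 mg/L
C(7) = 269.596 + 393.819 + 123.796 + 43.719 = 830.930 mg/L

830.930 mg/L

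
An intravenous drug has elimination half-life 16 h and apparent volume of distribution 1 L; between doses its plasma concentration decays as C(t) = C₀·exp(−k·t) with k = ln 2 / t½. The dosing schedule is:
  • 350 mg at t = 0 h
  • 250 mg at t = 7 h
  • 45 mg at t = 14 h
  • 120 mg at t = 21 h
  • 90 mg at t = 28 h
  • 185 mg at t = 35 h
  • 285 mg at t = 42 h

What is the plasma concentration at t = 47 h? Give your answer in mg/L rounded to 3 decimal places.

k = ln 2 / 16 = 0.04332 per h
Dose 1 (350 mg at t=0 h): 350·exp(−0.04332·47) = 45.687 mg/L
Dose 2 (250 mg at t=7 h): 250·exp(−0.04332·40) = 44.194 mg/L
Dose 3 (45 mg at t=14 h): 45·exp(−0.04332·33) = 10.773 mg/L
Dose 4 (120 mg at t=21 h): 120·exp(−0.04332·26) = 38.905 mg/L
Dose 5 (90 mg at t=28 h): 90·exp(−0.04332·19) = 39.516 mg/L
Dose 6 (185 mg at t=35 h): 185·exp(−0.04332·12) = 110.002 mg/L
Dose 7 (285 mg at t=42 h): 285·exp(−0.04332·5) = 229.495 mg/L
C(47) = 45.687 + 44.194 + 10.773 + 38.905 + 39.516 + 110.002 + 229.495 = 518.572 mg/L

518.572 mg/L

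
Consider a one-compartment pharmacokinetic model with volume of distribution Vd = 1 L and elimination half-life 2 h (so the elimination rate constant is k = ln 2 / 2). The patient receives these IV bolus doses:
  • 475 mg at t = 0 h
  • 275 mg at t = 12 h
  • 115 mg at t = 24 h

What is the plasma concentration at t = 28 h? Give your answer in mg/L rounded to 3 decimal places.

29.853 mg/L

k = ln 2 / 2 = 0.34657 per h
Dose 1 (475 mg at t=0 h): 475·exp(−0.34657·28) = 0.029 mg/L
Dose 2 (275 mg at t=12 h): 275·exp(−0.34657·16) = 1.074 mg/L
Dose 3 (115 mg at t=24 h): 115·exp(−0.34657·4) = 28.750 mg/L
C(28) = 0.029 + 1.074 + 28.750 = 29.853 mg/L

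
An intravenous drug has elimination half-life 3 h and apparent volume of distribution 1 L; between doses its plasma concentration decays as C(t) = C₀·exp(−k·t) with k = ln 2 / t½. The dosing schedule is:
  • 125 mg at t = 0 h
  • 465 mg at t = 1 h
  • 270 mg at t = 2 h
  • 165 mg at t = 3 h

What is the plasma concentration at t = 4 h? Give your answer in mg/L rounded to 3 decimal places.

583.156 mg/L

k = ln 2 / 3 = 0.23105 per h
Dose 1 (125 mg at t=0 h): 125·exp(−0.23105·4) = 49.606 mg/L
Dose 2 (465 mg at t=1 h): 465·exp(−0.23105·3) = 232.500 mg/L
Dose 3 (270 mg at t=2 h): 270·exp(−0.23105·2) = 170.089 mg/L
Dose 4 (165 mg at t=3 h): 165·exp(−0.23105·1) = 130.961 mg/L
C(4) = 49.606 + 232.500 + 170.089 + 130.961 = 583.156 mg/L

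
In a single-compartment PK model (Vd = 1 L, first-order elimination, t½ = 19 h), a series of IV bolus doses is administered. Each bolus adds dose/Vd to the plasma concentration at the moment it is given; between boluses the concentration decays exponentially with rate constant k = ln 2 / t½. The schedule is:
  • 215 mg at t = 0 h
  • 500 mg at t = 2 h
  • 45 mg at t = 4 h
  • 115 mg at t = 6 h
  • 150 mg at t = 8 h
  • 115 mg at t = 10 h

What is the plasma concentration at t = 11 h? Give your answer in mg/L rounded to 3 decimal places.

k = ln 2 / 19 = 0.03648 per h
Dose 1 (215 mg at t=0 h): 215·exp(−0.03648·11) = 143.932 mg/L
Dose 2 (500 mg at t=2 h): 500·exp(−0.03648·9) = 360.062 mg/L
Dose 3 (45 mg at t=4 h): 45·exp(−0.03648·7) = 34.858 mg/L
Dose 4 (115 mg at t=6 h): 115·exp(−0.03648·5) = 95.825 mg/L
Dose 5 (150 mg at t=8 h): 150·exp(−0.03648·3) = 134.450 mg/L
Dose 6 (115 mg at t=10 h): 115·exp(−0.03648·1) = 110.880 mg/L
C(11) = 143.932 + 360.062 + 34.858 + 95.825 + 134.450 + 110.880 = 880.007 mg/L

880.007 mg/L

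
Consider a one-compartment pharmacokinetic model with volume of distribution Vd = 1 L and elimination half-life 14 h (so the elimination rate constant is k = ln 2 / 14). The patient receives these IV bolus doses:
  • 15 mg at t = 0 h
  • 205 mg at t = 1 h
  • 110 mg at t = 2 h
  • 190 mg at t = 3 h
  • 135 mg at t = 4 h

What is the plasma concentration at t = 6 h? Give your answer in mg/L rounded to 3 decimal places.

547.475 mg/L

k = ln 2 / 14 = 0.04951 per h
Dose 1 (15 mg at t=0 h): 15·exp(−0.04951·6) = 11.145 mg/L
Dose 2 (205 mg at t=1 h): 205·exp(−0.04951·5) = 160.045 mg/L
Dose 3 (110 mg at t=2 h): 110·exp(−0.04951·4) = 90.237 mg/L
Dose 4 (190 mg at t=3 h): 190·exp(−0.04951·3) = 163.775 mg/L
Dose 5 (135 mg at t=4 h): 135·exp(−0.04951·2) = 122.273 mg/L
C(6) = 11.145 + 160.045 + 90.237 + 163.775 + 122.273 = 547.475 mg/L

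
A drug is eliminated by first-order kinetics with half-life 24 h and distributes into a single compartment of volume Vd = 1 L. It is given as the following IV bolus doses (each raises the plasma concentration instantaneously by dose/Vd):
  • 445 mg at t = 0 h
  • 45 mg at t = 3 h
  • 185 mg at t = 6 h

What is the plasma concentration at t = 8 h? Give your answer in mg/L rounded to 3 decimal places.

k = ln 2 / 24 = 0.02888 per h
Dose 1 (445 mg at t=0 h): 445·exp(−0.02888·8) = 353.197 mg/L
Dose 2 (45 mg at t=3 h): 45·exp(−0.02888·5) = 38.949 mg/L
Dose 3 (185 mg at t=6 h): 185·exp(−0.02888·2) = 174.617 mg/L
C(8) = 353.197 + 38.949 + 174.617 = 566.763 mg/L

566.763 mg/L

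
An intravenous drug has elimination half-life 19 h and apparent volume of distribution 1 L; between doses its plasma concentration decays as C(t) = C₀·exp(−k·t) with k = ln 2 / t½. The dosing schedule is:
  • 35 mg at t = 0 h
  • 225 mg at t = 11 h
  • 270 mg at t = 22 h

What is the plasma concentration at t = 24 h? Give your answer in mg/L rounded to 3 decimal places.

405.612 mg/L

k = ln 2 / 19 = 0.03648 per h
Dose 1 (35 mg at t=0 h): 35·exp(−0.03648·24) = 14.582 mg/L
Dose 2 (225 mg at t=11 h): 225·exp(−0.03648·13) = 140.028 mg/L
Dose 3 (270 mg at t=22 h): 270·exp(−0.03648·2) = 251.002 mg/L
C(24) = 14.582 + 140.028 + 251.002 = 405.612 mg/L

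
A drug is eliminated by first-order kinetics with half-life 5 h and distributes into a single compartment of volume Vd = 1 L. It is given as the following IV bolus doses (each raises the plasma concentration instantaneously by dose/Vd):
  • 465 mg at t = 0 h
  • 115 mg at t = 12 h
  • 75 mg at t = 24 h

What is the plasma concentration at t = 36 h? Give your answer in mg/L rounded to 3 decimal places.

k = ln 2 / 5 = 0.13863 per h
Dose 1 (465 mg at t=0 h): 465·exp(−0.13863·36) = 3.163 mg/L
Dose 2 (115 mg at t=12 h): 115·exp(−0.13863·24) = 4.128 mg/L
Dose 3 (75 mg at t=24 h): 75·exp(−0.13863·12) = 14.210 mg/L
C(36) = 3.163 + 4.128 + 14.210 = 21.501 mg/L

21.501 mg/L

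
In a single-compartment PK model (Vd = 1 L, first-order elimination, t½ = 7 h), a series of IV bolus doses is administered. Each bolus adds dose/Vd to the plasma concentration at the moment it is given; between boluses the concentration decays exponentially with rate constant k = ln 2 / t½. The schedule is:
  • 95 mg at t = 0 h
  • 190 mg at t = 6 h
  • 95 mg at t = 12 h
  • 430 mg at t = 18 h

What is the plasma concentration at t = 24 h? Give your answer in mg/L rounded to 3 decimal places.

k = ln 2 / 7 = 0.09902 per h
Dose 1 (95 mg at t=0 h): 95·exp(−0.09902·24) = 8.823 mg/L
Dose 2 (190 mg at t=6 h): 190·exp(−0.09902·18) = 31.965 mg/L
Dose 3 (95 mg at t=12 h): 95·exp(−0.09902·12) = 28.952 mg/L
Dose 4 (430 mg at t=18 h): 430·exp(−0.09902·6) = 237.379 mg/L
C(24) = 8.823 + 31.965 + 28.952 + 237.379 = 307.119 mg/L

307.119 mg/L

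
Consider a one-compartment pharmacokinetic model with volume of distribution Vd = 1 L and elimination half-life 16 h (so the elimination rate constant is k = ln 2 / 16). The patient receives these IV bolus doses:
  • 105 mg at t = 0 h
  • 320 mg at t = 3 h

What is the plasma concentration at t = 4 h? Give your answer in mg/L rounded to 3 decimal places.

k = ln 2 / 16 = 0.04332 per h
Dose 1 (105 mg at t=0 h): 105·exp(−0.04332·4) = 88.294 mg/L
Dose 2 (320 mg at t=3 h): 320·exp(−0.04332·1) = 306.433 mg/L
C(4) = 88.294 + 306.433 = 394.727 mg/L

394.727 mg/L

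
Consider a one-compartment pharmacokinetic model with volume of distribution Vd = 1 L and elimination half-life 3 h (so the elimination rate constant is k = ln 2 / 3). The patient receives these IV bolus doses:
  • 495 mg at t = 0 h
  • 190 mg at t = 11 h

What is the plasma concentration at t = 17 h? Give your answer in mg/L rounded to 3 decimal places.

57.245 mg/L

k = ln 2 / 3 = 0.23105 per h
Dose 1 (495 mg at t=0 h): 495·exp(−0.23105·17) = 9.745 mg/L
Dose 2 (190 mg at t=11 h): 190·exp(−0.23105·6) = 47.500 mg/L
C(17) = 9.745 + 47.500 = 57.245 mg/L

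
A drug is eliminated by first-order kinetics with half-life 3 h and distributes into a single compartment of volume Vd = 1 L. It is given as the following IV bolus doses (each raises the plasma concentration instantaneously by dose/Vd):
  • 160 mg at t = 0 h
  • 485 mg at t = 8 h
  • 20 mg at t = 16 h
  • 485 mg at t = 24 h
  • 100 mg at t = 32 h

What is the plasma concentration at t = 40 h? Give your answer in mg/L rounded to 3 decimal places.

28.171 mg/L

k = ln 2 / 3 = 0.23105 per h
Dose 1 (160 mg at t=0 h): 160·exp(−0.23105·40) = 0.016 mg/L
Dose 2 (485 mg at t=8 h): 485·exp(−0.23105·32) = 0.298 mg/L
Dose 3 (20 mg at t=16 h): 20·exp(−0.23105·24) = 0.078 mg/L
Dose 4 (485 mg at t=24 h): 485·exp(−0.23105·16) = 12.030 mg/L
Dose 5 (100 mg at t=32 h): 100·exp(−0.23105·8) = 15.749 mg/L
C(40) = 0.016 + 0.298 + 0.078 + 12.030 + 15.749 = 28.171 mg/L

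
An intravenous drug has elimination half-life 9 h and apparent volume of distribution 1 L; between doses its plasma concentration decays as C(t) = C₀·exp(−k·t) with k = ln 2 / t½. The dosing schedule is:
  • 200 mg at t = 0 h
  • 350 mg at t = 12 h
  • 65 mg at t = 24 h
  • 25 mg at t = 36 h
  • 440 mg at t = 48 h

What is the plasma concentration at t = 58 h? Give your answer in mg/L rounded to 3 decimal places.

k = ln 2 / 9 = 0.07702 per h
Dose 1 (200 mg at t=0 h): 200·exp(−0.07702·58) = 2.296 mg/L
Dose 2 (350 mg at t=12 h): 350·exp(−0.07702·46) = 10.127 mg/L
Dose 3 (65 mg at t=24 h): 65·exp(−0.07702·34) = 4.739 mg/L
Dose 4 (25 mg at t=36 h): 25·exp(−0.07702·22) = 4.593 mg/L
Dose 5 (440 mg at t=48 h): 440·exp(−0.07702·10) = 203.692 mg/L
C(58) = 2.296 + 10.127 + 4.739 + 4.593 + 203.692 = 225.448 mg/L

225.448 mg/L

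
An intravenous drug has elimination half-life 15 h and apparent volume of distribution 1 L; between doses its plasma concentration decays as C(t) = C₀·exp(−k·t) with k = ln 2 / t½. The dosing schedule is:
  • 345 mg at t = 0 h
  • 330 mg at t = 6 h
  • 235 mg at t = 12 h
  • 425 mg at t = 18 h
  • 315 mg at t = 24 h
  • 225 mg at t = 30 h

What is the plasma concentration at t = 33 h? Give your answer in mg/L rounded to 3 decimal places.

k = ln 2 / 15 = 0.04621 per h
Dose 1 (345 mg at t=0 h): 345·exp(−0.04621·33) = 75.085 mg/L
Dose 2 (330 mg at t=6 h): 330·exp(−0.04621·27) = 94.768 mg/L
Dose 3 (235 mg at t=12 h): 235·exp(−0.04621·21) = 89.048 mg/L
Dose 4 (425 mg at t=18 h): 425·exp(−0.04621·15) = 212.500 mg/L
Dose 5 (315 mg at t=24 h): 315·exp(−0.04621·9) = 207.822 mg/L
Dose 6 (225 mg at t=30 h): 225·exp(−0.04621·3) = 195.874 mg/L
C(33) = 75.085 + 94.768 + 89.048 + 212.500 + 207.822 + 195.874 = 875.097 mg/L

875.097 mg/L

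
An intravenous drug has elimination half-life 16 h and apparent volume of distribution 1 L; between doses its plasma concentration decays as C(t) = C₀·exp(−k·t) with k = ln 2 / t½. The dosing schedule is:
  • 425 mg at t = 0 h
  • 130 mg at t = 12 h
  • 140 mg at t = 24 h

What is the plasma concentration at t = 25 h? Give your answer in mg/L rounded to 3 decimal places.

351.975 mg/L

k = ln 2 / 16 = 0.04332 per h
Dose 1 (425 mg at t=0 h): 425·exp(−0.04332·25) = 143.890 mg/L
Dose 2 (130 mg at t=12 h): 130·exp(−0.04332·13) = 74.021 mg/L
Dose 3 (140 mg at t=24 h): 140·exp(−0.04332·1) = 134.064 mg/L
C(25) = 143.890 + 74.021 + 134.064 = 351.975 mg/L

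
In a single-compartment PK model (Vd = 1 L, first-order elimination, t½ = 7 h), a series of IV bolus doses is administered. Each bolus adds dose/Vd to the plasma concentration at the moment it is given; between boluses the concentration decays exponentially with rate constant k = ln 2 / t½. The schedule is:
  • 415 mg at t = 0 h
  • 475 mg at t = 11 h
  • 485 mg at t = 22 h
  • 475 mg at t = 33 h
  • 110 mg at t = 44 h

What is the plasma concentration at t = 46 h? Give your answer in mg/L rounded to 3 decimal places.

285.599 mg/L

k = ln 2 / 7 = 0.09902 per h
Dose 1 (415 mg at t=0 h): 415·exp(−0.09902·46) = 4.364 mg/L
Dose 2 (475 mg at t=11 h): 475·exp(−0.09902·35) = 14.844 mg/L
Dose 3 (485 mg at t=22 h): 485·exp(−0.09902·24) = 45.044 mg/L
Dose 4 (475 mg at t=33 h): 475·exp(−0.09902·13) = 131.111 mg/L
Dose 5 (110 mg at t=44 h): 110·exp(−0.09902·2) = 90.237 mg/L
C(46) = 4.364 + 14.844 + 45.044 + 131.111 + 90.237 = 285.599 mg/L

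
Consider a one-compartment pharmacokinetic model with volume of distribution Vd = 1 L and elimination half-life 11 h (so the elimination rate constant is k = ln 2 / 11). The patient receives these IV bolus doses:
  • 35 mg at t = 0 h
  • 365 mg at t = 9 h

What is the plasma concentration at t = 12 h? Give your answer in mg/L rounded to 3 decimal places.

318.561 mg/L

k = ln 2 / 11 = 0.06301 per h
Dose 1 (35 mg at t=0 h): 35·exp(−0.06301·12) = 16.431 mg/L
Dose 2 (365 mg at t=9 h): 365·exp(−0.06301·3) = 302.130 mg/L
C(12) = 16.431 + 302.130 = 318.561 mg/L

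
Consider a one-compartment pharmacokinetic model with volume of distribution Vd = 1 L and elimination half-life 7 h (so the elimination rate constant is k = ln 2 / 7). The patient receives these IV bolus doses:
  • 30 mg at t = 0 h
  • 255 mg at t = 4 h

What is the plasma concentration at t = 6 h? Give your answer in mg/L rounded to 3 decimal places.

k = ln 2 / 7 = 0.09902 per h
Dose 1 (30 mg at t=0 h): 30·exp(−0.09902·6) = 16.561 mg/L
Dose 2 (255 mg at t=4 h): 255·exp(−0.09902·2) = 209.186 mg/L
C(6) = 16.561 + 209.186 = 225.747 mg/L

225.747 mg/L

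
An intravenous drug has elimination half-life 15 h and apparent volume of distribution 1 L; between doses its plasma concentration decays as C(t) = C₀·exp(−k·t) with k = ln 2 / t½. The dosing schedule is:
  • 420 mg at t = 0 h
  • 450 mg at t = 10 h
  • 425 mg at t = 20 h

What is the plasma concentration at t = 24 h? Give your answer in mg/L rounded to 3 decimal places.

727.466 mg/L

k = ln 2 / 15 = 0.04621 per h
Dose 1 (420 mg at t=0 h): 420·exp(−0.04621·24) = 138.548 mg/L
Dose 2 (450 mg at t=10 h): 450·exp(−0.04621·14) = 235.641 mg/L
Dose 3 (425 mg at t=20 h): 425·exp(−0.04621·4) = 353.276 mg/L
C(24) = 138.548 + 235.641 + 353.276 = 727.466 mg/L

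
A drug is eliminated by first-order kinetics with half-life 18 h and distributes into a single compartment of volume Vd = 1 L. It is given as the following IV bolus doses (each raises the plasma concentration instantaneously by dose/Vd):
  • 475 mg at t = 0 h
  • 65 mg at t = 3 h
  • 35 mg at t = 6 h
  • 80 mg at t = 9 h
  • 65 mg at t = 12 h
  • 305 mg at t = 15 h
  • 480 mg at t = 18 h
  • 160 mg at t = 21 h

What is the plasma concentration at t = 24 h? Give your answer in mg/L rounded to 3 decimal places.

1059.992 mg/L

k = ln 2 / 18 = 0.03851 per h
Dose 1 (475 mg at t=0 h): 475·exp(−0.03851·24) = 188.504 mg/L
Dose 2 (65 mg at t=3 h): 65·exp(−0.03851·21) = 28.954 mg/L
Dose 3 (35 mg at t=6 h): 35·exp(−0.03851·18) = 17.500 mg/L
Dose 4 (80 mg at t=9 h): 80·exp(−0.03851·15) = 44.898 mg/L
Dose 5 (65 mg at t=12 h): 65·exp(−0.03851·12) = 40.947 mg/L
Dose 6 (305 mg at t=15 h): 305·exp(−0.03851·9) = 215.668 mg/L
Dose 7 (480 mg at t=18 h): 480·exp(−0.03851·6) = 380.976 mg/L
Dose 8 (160 mg at t=21 h): 160·exp(−0.03851·3) = 142.544 mg/L
C(24) = 188.504 + 28.954 + 17.500 + 44.898 + 40.947 + 215.668 + 380.976 + 142.544 = 1059.992 mg/L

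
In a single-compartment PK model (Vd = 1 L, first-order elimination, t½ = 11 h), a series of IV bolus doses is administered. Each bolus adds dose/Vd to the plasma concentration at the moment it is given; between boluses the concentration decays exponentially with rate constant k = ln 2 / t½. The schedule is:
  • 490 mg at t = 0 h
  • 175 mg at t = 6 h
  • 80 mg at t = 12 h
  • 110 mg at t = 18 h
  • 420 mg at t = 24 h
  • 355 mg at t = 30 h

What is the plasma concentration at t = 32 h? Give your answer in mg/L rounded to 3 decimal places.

734.113 mg/L

k = ln 2 / 11 = 0.06301 per h
Dose 1 (490 mg at t=0 h): 490·exp(−0.06301·32) = 65.234 mg/L
Dose 2 (175 mg at t=6 h): 175·exp(−0.06301·26) = 34.003 mg/L
Dose 3 (80 mg at t=12 h): 80·exp(−0.06301·20) = 22.686 mg/L
Dose 4 (110 mg at t=18 h): 110·exp(−0.06301·14) = 45.526 mg/L
Dose 5 (420 mg at t=24 h): 420·exp(−0.06301·8) = 253.699 mg/L
Dose 6 (355 mg at t=30 h): 355·exp(−0.06301·2) = 312.965 mg/L
C(32) = 65.234 + 34.003 + 22.686 + 45.526 + 253.699 + 312.965 = 734.113 mg/L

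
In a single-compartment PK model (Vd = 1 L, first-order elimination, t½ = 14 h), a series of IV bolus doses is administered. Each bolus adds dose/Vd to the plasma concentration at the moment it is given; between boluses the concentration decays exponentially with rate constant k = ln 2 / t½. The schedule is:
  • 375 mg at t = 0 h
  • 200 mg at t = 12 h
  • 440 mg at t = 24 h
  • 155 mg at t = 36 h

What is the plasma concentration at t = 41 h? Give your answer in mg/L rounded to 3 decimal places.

k = ln 2 / 14 = 0.04951 per h
Dose 1 (375 mg at t=0 h): 375·exp(−0.04951·41) = 49.254 mg/L
Dose 2 (200 mg at t=12 h): 200·exp(−0.04951·29) = 47.585 mg/L
Dose 3 (440 mg at t=24 h): 440·exp(−0.04951·17) = 189.634 mg/L
Dose 4 (155 mg at t=36 h): 155·exp(−0.04951·5) = 121.010 mg/L
C(41) = 49.254 + 47.585 + 189.634 + 121.010 = 407.483 mg/L

407.483 mg/L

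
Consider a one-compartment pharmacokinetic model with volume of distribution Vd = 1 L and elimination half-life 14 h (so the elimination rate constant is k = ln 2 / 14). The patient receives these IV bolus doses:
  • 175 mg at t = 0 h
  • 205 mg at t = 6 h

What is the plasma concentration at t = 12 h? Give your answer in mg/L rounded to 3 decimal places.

k = ln 2 / 14 = 0.04951 per h
Dose 1 (175 mg at t=0 h): 175·exp(−0.04951·12) = 96.608 mg/L
Dose 2 (205 mg at t=6 h): 205·exp(−0.04951·6) = 152.314 mg/L
C(12) = 96.608 + 152.314 = 248.922 mg/L

248.922 mg/L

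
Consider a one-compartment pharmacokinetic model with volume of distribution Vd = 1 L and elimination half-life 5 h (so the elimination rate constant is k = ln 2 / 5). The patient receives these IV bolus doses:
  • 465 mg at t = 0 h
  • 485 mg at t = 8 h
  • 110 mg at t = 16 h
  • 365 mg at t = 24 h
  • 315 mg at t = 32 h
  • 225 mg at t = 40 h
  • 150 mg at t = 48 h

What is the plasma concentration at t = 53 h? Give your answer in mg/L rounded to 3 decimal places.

k = ln 2 / 5 = 0.13863 per h
Dose 1 (465 mg at t=0 h): 465·exp(−0.13863·53) = 0.300 mg/L
Dose 2 (485 mg at t=8 h): 485·exp(−0.13863·45) = 0.947 mg/L
Dose 3 (110 mg at t=16 h): 110·exp(−0.13863·37) = 0.651 mg/L
Dose 4 (365 mg at t=24 h): 365·exp(−0.13863·29) = 6.551 mg/L
Dose 5 (315 mg at t=32 h): 315·exp(−0.13863·21) = 17.139 mg/L
Dose 6 (225 mg at t=40 h): 225·exp(−0.13863·13) = 37.111 mg/L
Dose 7 (150 mg at t=48 h): 150·exp(−0.13863·5) = 75.000 mg/L
C(53) = 0.300 + 0.947 + 0.651 + 6.551 + 17.139 + 37.111 + 75.000 = 137.699 mg/L

137.699 mg/L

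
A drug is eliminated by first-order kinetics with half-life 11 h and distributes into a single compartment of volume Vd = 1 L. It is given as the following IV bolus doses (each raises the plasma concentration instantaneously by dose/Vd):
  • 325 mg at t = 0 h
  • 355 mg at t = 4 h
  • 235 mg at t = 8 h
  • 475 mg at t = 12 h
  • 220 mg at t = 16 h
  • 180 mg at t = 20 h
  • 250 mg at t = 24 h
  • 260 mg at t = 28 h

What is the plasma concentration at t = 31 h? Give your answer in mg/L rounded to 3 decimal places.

861.010 mg/L

k = ln 2 / 11 = 0.06301 per h
Dose 1 (325 mg at t=0 h): 325·exp(−0.06301·31) = 46.081 mg/L
Dose 2 (355 mg at t=4 h): 355·exp(−0.06301·27) = 64.764 mg/L
Dose 3 (235 mg at t=8 h): 235·exp(−0.06301·23) = 55.162 mg/L
Dose 4 (475 mg at t=12 h): 475·exp(−0.06301·19) = 143.461 mg/L
Dose 5 (220 mg at t=16 h): 220·exp(−0.06301·15) = 85.492 mg/L
Dose 6 (180 mg at t=20 h): 180·exp(−0.06301·11) = 90.000 mg/L
Dose 7 (250 mg at t=24 h): 250·exp(−0.06301·7) = 160.833 mg/L
Dose 8 (260 mg at t=28 h): 260·exp(−0.06301·3) = 215.216 mg/L
C(31) = 46.081 + 64.764 + 55.162 + 143.461 + 85.492 + 90.000 + 160.833 + 215.216 = 861.010 mg/L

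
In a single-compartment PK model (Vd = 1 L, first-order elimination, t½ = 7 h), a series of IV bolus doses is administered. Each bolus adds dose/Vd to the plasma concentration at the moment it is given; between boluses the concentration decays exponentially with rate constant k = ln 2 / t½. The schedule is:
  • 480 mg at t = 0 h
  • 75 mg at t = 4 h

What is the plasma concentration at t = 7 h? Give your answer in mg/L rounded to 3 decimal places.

295.725 mg/L

k = ln 2 / 7 = 0.09902 per h
Dose 1 (480 mg at t=0 h): 480·exp(−0.09902·7) = 240.000 mg/L
Dose 2 (75 mg at t=4 h): 75·exp(−0.09902·3) = 55.725 mg/L
C(7) = 240.000 + 55.725 = 295.725 mg/L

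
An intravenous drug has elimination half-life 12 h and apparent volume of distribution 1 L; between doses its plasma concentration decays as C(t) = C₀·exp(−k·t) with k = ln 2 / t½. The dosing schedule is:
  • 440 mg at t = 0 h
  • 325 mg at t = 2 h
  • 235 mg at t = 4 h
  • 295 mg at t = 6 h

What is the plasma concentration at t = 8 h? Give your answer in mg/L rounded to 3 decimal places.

956.327 mg/L

k = ln 2 / 12 = 0.05776 per h
Dose 1 (440 mg at t=0 h): 440·exp(−0.05776·8) = 277.183 mg/L
Dose 2 (325 mg at t=2 h): 325·exp(−0.05776·6) = 229.810 mg/L
Dose 3 (235 mg at t=4 h): 235·exp(−0.05776·4) = 186.520 mg/L
Dose 4 (295 mg at t=6 h): 295·exp(−0.05776·2) = 262.815 mg/L
C(8) = 277.183 + 229.810 + 186.520 + 262.815 = 956.327 mg/L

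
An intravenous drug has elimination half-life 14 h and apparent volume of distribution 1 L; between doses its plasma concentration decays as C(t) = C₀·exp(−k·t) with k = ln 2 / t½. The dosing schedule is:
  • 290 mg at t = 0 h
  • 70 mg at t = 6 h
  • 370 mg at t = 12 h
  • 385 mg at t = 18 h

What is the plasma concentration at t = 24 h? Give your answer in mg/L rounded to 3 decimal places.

k = ln 2 / 14 = 0.04951 per h
Dose 1 (290 mg at t=0 h): 290·exp(−0.04951·24) = 88.378 mg/L
Dose 2 (70 mg at t=6 h): 70·exp(−0.04951·18) = 28.712 mg/L
Dose 3 (370 mg at t=12 h): 370·exp(−0.04951·12) = 204.257 mg/L
Dose 4 (385 mg at t=18 h): 385·exp(−0.04951·6) = 286.054 mg/L
C(24) = 88.378 + 28.712 + 204.257 + 286.054 = 607.401 mg/L

607.401 mg/L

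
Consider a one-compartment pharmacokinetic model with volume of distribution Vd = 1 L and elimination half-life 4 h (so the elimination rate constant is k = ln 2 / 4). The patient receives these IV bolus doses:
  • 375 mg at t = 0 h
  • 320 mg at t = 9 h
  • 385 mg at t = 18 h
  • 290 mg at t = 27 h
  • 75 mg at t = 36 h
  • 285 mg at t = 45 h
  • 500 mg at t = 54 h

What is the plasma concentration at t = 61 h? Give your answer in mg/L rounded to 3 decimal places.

168.522 mg/L

k = ln 2 / 4 = 0.17329 per h
Dose 1 (375 mg at t=0 h): 375·exp(−0.17329·61) = 0.010 mg/L
Dose 2 (320 mg at t=9 h): 320·exp(−0.17329·52) = 0.039 mg/L
Dose 3 (385 mg at t=18 h): 385·exp(−0.17329·43) = 0.224 mg/L
Dose 4 (290 mg at t=27 h): 290·exp(−0.17329·34) = 0.801 mg/L
Dose 5 (75 mg at t=36 h): 75·exp(−0.17329·25) = 0.985 mg/L
Dose 6 (285 mg at t=45 h): 285·exp(−0.17329·16) = 17.812 mg/L
Dose 7 (500 mg at t=54 h): 500·exp(−0.17329·7) = 148.651 mg/L
C(61) = 0.010 + 0.039 + 0.224 + 0.801 + 0.985 + 17.812 + 148.651 = 168.522 mg/L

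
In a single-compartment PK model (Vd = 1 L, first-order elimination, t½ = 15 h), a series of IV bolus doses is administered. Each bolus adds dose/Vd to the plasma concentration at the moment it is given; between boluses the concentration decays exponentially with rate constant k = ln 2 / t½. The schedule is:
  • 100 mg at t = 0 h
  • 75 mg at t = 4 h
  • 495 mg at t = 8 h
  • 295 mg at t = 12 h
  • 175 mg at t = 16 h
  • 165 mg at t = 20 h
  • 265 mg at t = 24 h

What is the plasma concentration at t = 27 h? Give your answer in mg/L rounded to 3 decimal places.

863.220 mg/L

k = ln 2 / 15 = 0.04621 per h
Dose 1 (100 mg at t=0 h): 100·exp(−0.04621·27) = 28.717 mg/L
Dose 2 (75 mg at t=4 h): 75·exp(−0.04621·23) = 25.911 mg/L
Dose 3 (495 mg at t=8 h): 495·exp(−0.04621·19) = 205.731 mg/L
Dose 4 (295 mg at t=12 h): 295·exp(−0.04621·15) = 147.500 mg/L
Dose 5 (175 mg at t=16 h): 175·exp(−0.04621·11) = 105.265 mg/L
Dose 6 (165 mg at t=20 h): 165·exp(−0.04621·7) = 119.400 mg/L
Dose 7 (265 mg at t=24 h): 265·exp(−0.04621·3) = 230.696 mg/L
C(27) = 28.717 + 25.911 + 205.731 + 147.500 + 105.265 + 119.400 + 230.696 = 863.220 mg/L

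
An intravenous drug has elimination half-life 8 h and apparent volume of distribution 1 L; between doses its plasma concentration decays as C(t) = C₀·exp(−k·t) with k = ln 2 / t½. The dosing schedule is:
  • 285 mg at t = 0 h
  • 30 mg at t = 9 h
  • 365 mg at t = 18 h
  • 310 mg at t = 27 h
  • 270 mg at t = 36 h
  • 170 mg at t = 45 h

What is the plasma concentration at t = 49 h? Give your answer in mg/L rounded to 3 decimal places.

k = ln 2 / 8 = 0.08664 per h
Dose 1 (285 mg at t=0 h): 285·exp(−0.08664·49) = 4.084 mg/L
Dose 2 (30 mg at t=9 h): 30·exp(−0.08664·40) = 0.938 mg/L
Dose 3 (365 mg at t=18 h): 365·exp(−0.08664·31) = 24.877 mg/L
Dose 4 (310 mg at t=27 h): 310·exp(−0.08664·22) = 46.082 mg/L
Dose 5 (270 mg at t=36 h): 270·exp(−0.08664·13) = 87.537 mg/L
Dose 6 (170 mg at t=45 h): 170·exp(−0.08664·4) = 120.208 mg/L
C(49) = 4.084 + 0.938 + 24.877 + 46.082 + 87.537 + 120.208 = 283.725 mg/L

283.725 mg/L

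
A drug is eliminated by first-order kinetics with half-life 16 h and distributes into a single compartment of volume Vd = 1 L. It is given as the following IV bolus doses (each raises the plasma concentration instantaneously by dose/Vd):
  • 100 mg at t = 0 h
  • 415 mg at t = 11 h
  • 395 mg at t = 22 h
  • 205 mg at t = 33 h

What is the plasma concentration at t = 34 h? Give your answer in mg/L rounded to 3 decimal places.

k = ln 2 / 16 = 0.04332 per h
Dose 1 (100 mg at t=0 h): 100·exp(−0.04332·34) = 22.925 mg/L
Dose 2 (415 mg at t=11 h): 415·exp(−0.04332·23) = 153.221 mg/L
Dose 3 (395 mg at t=22 h): 395·exp(−0.04332·12) = 234.868 mg/L
Dose 4 (205 mg at t=33 h): 205·exp(−0.04332·1) = 196.309 mg/L
C(34) = 22.925 + 153.221 + 234.868 + 196.309 = 607.323 mg/L

607.323 mg/L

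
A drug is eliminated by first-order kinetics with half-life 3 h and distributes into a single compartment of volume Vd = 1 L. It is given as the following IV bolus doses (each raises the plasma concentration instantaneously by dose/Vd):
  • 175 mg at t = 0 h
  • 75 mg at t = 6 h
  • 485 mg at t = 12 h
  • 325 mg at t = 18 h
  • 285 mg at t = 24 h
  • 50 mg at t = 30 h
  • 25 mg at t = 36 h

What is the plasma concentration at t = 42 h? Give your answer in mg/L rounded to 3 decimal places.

15.600 mg/L

k = ln 2 / 3 = 0.23105 per h
Dose 1 (175 mg at t=0 h): 175·exp(−0.23105·42) = 0.011 mg/L
Dose 2 (75 mg at t=6 h): 75·exp(−0.23105·36) = 0.018 mg/L
Dose 3 (485 mg at t=12 h): 485·exp(−0.23105·30) = 0.474 mg/L
Dose 4 (325 mg at t=18 h): 325·exp(−0.23105·24) = 1.270 mg/L
Dose 5 (285 mg at t=24 h): 285·exp(−0.23105·18) = 4.453 mg/L
Dose 6 (50 mg at t=30 h): 50·exp(−0.23105·12) = 3.125 mg/L
Dose 7 (25 mg at t=36 h): 25·exp(−0.23105·6) = 6.250 mg/L
C(42) = 0.011 + 0.018 + 0.474 + 1.270 + 4.453 + 3.125 + 6.250 = 15.600 mg/L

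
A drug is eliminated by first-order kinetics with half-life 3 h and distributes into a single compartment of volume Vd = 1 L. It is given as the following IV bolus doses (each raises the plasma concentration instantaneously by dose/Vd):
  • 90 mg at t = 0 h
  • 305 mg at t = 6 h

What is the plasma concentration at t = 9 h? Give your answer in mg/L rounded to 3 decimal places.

163.750 mg/L

k = ln 2 / 3 = 0.23105 per h
Dose 1 (90 mg at t=0 h): 90·exp(−0.23105·9) = 11.250 mg/L
Dose 2 (305 mg at t=6 h): 305·exp(−0.23105·3) = 152.500 mg/L
C(9) = 11.250 + 152.500 = 163.750 mg/L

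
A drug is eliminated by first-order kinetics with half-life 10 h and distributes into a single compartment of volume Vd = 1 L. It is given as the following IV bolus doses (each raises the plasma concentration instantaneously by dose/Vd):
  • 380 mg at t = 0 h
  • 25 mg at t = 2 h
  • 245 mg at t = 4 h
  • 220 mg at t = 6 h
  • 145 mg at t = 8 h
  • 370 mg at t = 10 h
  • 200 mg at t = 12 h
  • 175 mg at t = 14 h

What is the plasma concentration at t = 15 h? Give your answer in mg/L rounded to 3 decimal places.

1053.314 mg/L

k = ln 2 / 10 = 0.06931 per h
Dose 1 (380 mg at t=0 h): 380·exp(−0.06931·15) = 134.350 mg/L
Dose 2 (25 mg at t=2 h): 25·exp(−0.06931·13) = 10.153 mg/L
Dose 3 (245 mg at t=4 h): 245·exp(−0.06931·11) = 114.297 mg/L
Dose 4 (220 mg at t=6 h): 220·exp(−0.06931·9) = 117.895 mg/L
Dose 5 (145 mg at t=8 h): 145·exp(−0.06931·7) = 89.258 mg/L
Dose 6 (370 mg at t=10 h): 370·exp(−0.06931·5) = 261.630 mg/L
Dose 7 (200 mg at t=12 h): 200·exp(−0.06931·3) = 162.450 mg/L
Dose 8 (175 mg at t=14 h): 175·exp(−0.06931·1) = 163.281 mg/L
C(15) = 134.350 + 10.153 + 114.297 + 117.895 + 89.258 + 261.630 + 162.450 + 163.281 = 1053.314 mg/L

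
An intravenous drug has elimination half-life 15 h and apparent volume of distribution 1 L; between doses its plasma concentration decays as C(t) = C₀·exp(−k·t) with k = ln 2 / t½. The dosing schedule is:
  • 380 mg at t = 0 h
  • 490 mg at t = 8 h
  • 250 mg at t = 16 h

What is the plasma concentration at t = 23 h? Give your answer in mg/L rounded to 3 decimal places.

557.190 mg/L

k = ln 2 / 15 = 0.04621 per h
Dose 1 (380 mg at t=0 h): 380·exp(−0.04621·23) = 131.282 mg/L
Dose 2 (490 mg at t=8 h): 490·exp(−0.04621·15) = 245.000 mg/L
Dose 3 (250 mg at t=16 h): 250·exp(−0.04621·7) = 180.909 mg/L
C(23) = 131.282 + 245.000 + 180.909 = 557.190 mg/L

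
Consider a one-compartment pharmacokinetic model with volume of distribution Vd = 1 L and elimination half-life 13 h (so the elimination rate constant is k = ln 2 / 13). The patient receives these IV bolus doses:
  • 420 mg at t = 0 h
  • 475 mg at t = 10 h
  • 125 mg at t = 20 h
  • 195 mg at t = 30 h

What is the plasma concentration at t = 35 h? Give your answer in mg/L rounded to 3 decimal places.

395.779 mg/L

k = ln 2 / 13 = 0.05332 per h
Dose 1 (420 mg at t=0 h): 420·exp(−0.05332·35) = 64.981 mg/L
Dose 2 (475 mg at t=10 h): 475·exp(−0.05332·25) = 125.253 mg/L
Dose 3 (125 mg at t=20 h): 125·exp(−0.05332·15) = 56.178 mg/L
Dose 4 (195 mg at t=30 h): 195·exp(−0.05332·5) = 149.367 mg/L
C(35) = 64.981 + 125.253 + 56.178 + 149.367 = 395.779 mg/L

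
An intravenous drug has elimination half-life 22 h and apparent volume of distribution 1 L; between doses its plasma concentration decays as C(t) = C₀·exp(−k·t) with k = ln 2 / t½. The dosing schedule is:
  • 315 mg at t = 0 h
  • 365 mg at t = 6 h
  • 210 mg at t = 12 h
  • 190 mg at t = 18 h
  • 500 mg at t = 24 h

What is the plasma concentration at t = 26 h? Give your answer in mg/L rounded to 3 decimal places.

1085.454 mg/L

k = ln 2 / 22 = 0.03151 per h
Dose 1 (315 mg at t=0 h): 315·exp(−0.03151·26) = 138.851 mg/L
Dose 2 (365 mg at t=6 h): 365·exp(−0.03151·20) = 194.370 mg/L
Dose 3 (210 mg at t=12 h): 210·exp(−0.03151·14) = 135.100 mg/L
Dose 4 (190 mg at t=18 h): 190·exp(−0.03151·8) = 147.669 mg/L
Dose 5 (500 mg at t=24 h): 500·exp(−0.03151·2) = 469.465 mg/L
C(26) = 138.851 + 194.370 + 135.100 + 147.669 + 469.465 = 1085.454 mg/L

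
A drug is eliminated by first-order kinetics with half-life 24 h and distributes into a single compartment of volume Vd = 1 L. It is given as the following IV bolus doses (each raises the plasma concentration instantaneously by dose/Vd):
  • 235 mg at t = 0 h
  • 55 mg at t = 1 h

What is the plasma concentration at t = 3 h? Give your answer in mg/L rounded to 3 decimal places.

k = ln 2 / 24 = 0.02888 per h
Dose 1 (235 mg at t=0 h): 235·exp(−0.02888·3) = 215.496 mg/L
Dose 2 (55 mg at t=1 h): 55·exp(−0.02888·2) = 51.913 mg/L
C(3) = 215.496 + 51.913 = 267.409 mg/L

267.409 mg/L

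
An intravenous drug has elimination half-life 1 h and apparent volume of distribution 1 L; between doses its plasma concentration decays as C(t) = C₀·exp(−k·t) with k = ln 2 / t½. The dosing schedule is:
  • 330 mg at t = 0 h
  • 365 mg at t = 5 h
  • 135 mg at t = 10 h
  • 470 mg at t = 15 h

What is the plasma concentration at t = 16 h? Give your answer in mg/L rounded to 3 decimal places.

k = ln 2 / 1 = 0.69315 per h
Dose 1 (330 mg at t=0 h): 330·exp(−0.69315·16) = 0.005 mg/L
Dose 2 (365 mg at t=5 h): 365·exp(−0.69315·11) = 0.178 mg/L
Dose 3 (135 mg at t=10 h): 135·exp(−0.69315·6) = 2.109 mg/L
Dose 4 (470 mg at t=15 h): 470·exp(−0.69315·1) = 235.000 mg/L
C(16) = 0.005 + 0.178 + 2.109 + 235.000 = 237.293 mg/L

237.293 mg/L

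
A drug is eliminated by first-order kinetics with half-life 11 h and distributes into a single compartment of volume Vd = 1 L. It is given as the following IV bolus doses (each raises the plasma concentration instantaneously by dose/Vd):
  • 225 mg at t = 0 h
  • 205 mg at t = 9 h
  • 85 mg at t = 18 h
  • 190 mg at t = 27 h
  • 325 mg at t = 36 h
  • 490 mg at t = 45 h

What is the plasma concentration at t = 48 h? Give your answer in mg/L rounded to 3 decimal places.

k = ln 2 / 11 = 0.06301 per h
Dose 1 (225 mg at t=0 h): 225·exp(−0.06301·48) = 10.929 mg/L
Dose 2 (205 mg at t=9 h): 205·exp(−0.06301·39) = 17.558 mg/L
Dose 3 (85 mg at t=18 h): 85·exp(−0.06301·30) = 12.836 mg/L
Dose 4 (190 mg at t=27 h): 190·exp(−0.06301·21) = 50.589 mg/L
Dose 5 (325 mg at t=36 h): 325·exp(−0.06301·12) = 152.576 mg/L
Dose 6 (490 mg at t=45 h): 490·exp(−0.06301·3) = 405.599 mg/L
C(48) = 10.929 + 17.558 + 12.836 + 50.589 + 152.576 + 405.599 = 650.088 mg/L

650.088 mg/L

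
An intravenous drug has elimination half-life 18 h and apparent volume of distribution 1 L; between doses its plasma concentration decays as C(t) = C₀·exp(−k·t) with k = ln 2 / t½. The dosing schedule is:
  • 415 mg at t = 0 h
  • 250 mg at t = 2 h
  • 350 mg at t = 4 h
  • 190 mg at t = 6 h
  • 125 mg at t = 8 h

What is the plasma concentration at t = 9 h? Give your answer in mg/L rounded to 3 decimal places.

1062.629 mg/L

k = ln 2 / 18 = 0.03851 per h
Dose 1 (415 mg at t=0 h): 415·exp(−0.03851·9) = 293.449 mg/L
Dose 2 (250 mg at t=2 h): 250·exp(−0.03851·7) = 190.929 mg/L
Dose 3 (350 mg at t=4 h): 350·exp(−0.03851·5) = 288.701 mg/L
Dose 4 (190 mg at t=6 h): 190·exp(−0.03851·3) = 169.271 mg/L
Dose 5 (125 mg at t=8 h): 125·exp(−0.03851·1) = 120.278 mg/L
C(9) = 293.449 + 190.929 + 288.701 + 169.271 + 120.278 = 1062.629 mg/L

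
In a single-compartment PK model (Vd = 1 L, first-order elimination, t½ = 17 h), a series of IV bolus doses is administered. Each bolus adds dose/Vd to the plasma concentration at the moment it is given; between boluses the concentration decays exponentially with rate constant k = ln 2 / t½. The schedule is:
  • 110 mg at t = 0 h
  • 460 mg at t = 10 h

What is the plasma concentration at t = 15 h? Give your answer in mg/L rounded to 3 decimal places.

k = ln 2 / 17 = 0.04077 per h
Dose 1 (110 mg at t=0 h): 110·exp(−0.04077·15) = 59.673 mg/L
Dose 2 (460 mg at t=10 h): 460·exp(−0.04077·5) = 375.163 mg/L
C(15) = 59.673 + 375.163 = 434.836 mg/L

434.836 mg/L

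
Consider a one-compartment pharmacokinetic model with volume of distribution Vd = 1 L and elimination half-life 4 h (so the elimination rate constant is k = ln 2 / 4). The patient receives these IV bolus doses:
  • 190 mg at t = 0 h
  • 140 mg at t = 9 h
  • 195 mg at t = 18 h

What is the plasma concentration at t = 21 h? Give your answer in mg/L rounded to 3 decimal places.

k = ln 2 / 4 = 0.17329 per h
Dose 1 (190 mg at t=0 h): 190·exp(−0.17329·21) = 4.993 mg/L
Dose 2 (140 mg at t=9 h): 140·exp(−0.17329·12) = 17.500 mg/L
Dose 3 (195 mg at t=18 h): 195·exp(−0.17329·3) = 115.948 mg/L
C(21) = 4.993 + 17.500 + 115.948 = 138.441 mg/L

138.441 mg/L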